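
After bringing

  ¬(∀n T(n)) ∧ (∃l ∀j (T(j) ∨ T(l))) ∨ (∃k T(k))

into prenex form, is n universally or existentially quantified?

Push ¬ through the quantifiers and connectives to reach negation normal form:
  (∃n ¬T(n)) ∧ (∃l ∀j (T(j) ∨ T(l))) ∨ (∃k T(k))
Extract every quantifier outward, since the variables are now distinct and don't occur free across branches:
  ∃n ∃l ∀j ∃k (¬T(n) ∧ (T(j) ∨ T(l)) ∨ T(k))
The quantifier ∀n sits under an odd number of negations, so it flips to ∃n.

existential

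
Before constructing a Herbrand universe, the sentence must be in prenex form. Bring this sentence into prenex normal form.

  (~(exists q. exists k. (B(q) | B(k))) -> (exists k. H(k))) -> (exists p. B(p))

forall q. forall k. forall u1. exists p. (~B(q) & ~B(k) & ~H(u1) | B(p))

First replace A → B with ¬A ∨ B.
  ~(~~(exists q. exists k. (B(q) | B(k))) | (exists k. H(k))) | (exists p. B(p))
Move each ¬ inward, flipping quantifiers it crosses:
  (forall q. forall k. (~B(q) & ~B(k))) & (forall k. ~H(k)) | (exists p. B(p))
Rename bound variables to avoid capture: k↦u1.
  (forall q. forall k. (~B(q) & ~B(k))) & (forall u1. ~H(u1)) | (exists p. B(p))
Extract every quantifier outward, since the variables are now distinct and don't occur free across branches:
  forall q. forall k. forall u1. exists p. (~B(q) & ~B(k) & ~H(u1) | B(p))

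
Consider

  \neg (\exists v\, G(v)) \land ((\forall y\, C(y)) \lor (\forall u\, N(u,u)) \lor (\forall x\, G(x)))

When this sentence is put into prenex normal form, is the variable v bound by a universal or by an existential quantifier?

Drive negations inward (¬∀x A ≡ ∃x ¬A, ¬∃x A ≡ ∀x ¬A, De Morgan for ∧/∨):
  (\forall v\, \neg G(v)) \land ((\forall y\, C(y)) \lor (\forall u\, N(u,u)) \lor (\forall x\, G(x)))
All bound variables are already distinct, so no renaming is needed.
Extract every quantifier outward, since the variables are now distinct and don't occur free across branches:
  \forall v\, \forall y\, \forall u\, \forall x\, (\neg G(v) \land (C(y) \lor N(u,u) \lor G(x)))
The quantifier \exists v sits under an odd number of negations, so it flips to \forall v.

universal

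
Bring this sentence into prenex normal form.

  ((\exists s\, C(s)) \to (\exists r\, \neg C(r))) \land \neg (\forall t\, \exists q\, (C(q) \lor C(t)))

\forall s\, \exists r\, \exists t\, \forall q\, ((\neg C(s) \lor \neg C(r)) \land \neg C(q) \land \neg C(t))

First replace A → B with ¬A ∨ B.
  (\neg (\exists s\, C(s)) \lor (\exists r\, \neg C(r))) \land \neg (\forall t\, \exists q\, (C(q) \lor C(t)))
Push ¬ through the quantifiers and connectives to reach negation normal form:
  ((\forall s\, \neg C(s)) \lor (\exists r\, \neg C(r))) \land (\exists t\, \forall q\, (\neg C(q) \land \neg C(t)))
Pull the quantifiers to the front (each side's bound variable is not free in the other side):
  \forall s\, \exists r\, \exists t\, \forall q\, ((\neg C(s) \lor \neg C(r)) \land \neg C(q) \land \neg C(t))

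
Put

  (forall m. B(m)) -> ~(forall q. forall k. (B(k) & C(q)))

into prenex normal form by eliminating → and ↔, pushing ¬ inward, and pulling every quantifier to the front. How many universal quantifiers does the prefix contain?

Eliminate → and ↔ using ¬ and ∨.
  ~(forall m. B(m)) | ~(forall q. forall k. (B(k) & C(q)))
Push ¬ through the quantifiers and connectives to reach negation normal form:
  (exists m. ~B(m)) | (exists q. exists k. (~B(k) | ~C(q)))
Extract every quantifier outward, since the variables are now distinct and don't occur free across branches:
  exists m. exists q. exists k. (~B(m) | ~B(k) | ~C(q))
The prefix is exists m exists q exists k: 0 universal, 3 existential.

0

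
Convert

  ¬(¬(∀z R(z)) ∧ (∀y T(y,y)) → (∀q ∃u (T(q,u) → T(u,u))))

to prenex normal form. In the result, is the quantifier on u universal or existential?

Rewrite implications/biconditionals: A → B as ¬A ∨ B.
  ¬(¬(¬(∀z R(z)) ∧ (∀y T(y,y))) ∨ (∀q ∃u (¬T(q,u) ∨ T(u,u))))
Drive negations inward (¬∀x A ≡ ∃x ¬A, ¬∃x A ≡ ∀x ¬A, De Morgan for ∧/∨):
  (∃z ¬R(z)) ∧ (∀y T(y,y)) ∧ (∃q ∀u (T(q,u) ∧ ¬T(u,u)))
All bound variables are already distinct, so no renaming is needed.
Extract every quantifier outward, since the variables are now distinct and don't occur free across branches:
  ∃z ∀y ∃q ∀u (¬R(z) ∧ T(y,y) ∧ T(q,u) ∧ ¬T(u,u))
The quantifier ∃u sits under an odd number of negations (counting the antecedent side of each →), so it flips to ∀u.

universal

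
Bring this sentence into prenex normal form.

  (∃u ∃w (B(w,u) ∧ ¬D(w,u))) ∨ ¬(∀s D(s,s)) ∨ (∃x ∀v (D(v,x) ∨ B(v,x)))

∃u ∃w ∃s ∃x ∀v (B(w,u) ∧ ¬D(w,u) ∨ ¬D(s,s) ∨ D(v,x) ∨ B(v,x))

Move each ¬ inward, flipping quantifiers it crosses:
  (∃u ∃w (B(w,u) ∧ ¬D(w,u))) ∨ (∃s ¬D(s,s)) ∨ (∃x ∀v (D(v,x) ∨ B(v,x)))
All bound variables are already distinct, so no renaming is needed.
Pull the quantifiers to the front (each side's bound variable is not free in the other side):
  ∃u ∃w ∃s ∃x ∀v (B(w,u) ∧ ¬D(w,u) ∨ ¬D(s,s) ∨ D(v,x) ∨ B(v,x))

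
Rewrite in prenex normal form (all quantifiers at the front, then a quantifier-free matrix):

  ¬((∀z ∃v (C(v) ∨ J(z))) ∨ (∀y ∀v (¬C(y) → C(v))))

Eliminate → and ↔ using ¬ and ∨.
  ¬((∀z ∃v (C(v) ∨ J(z))) ∨ (∀y ∀v (¬¬C(y) ∨ C(v))))
Drive negations inward (¬∀x A ≡ ∃x ¬A, ¬∃x A ≡ ∀x ¬A, De Morgan for ∧/∨):
  (∃z ∀v (¬C(v) ∧ ¬J(z))) ∧ (∃y ∃v (¬C(y) ∧ ¬C(v)))
Standardize variables apart so no two quantifiers bind the same name: v↦q.
  (∃z ∀v (¬C(v) ∧ ¬J(z))) ∧ (∃y ∃q (¬C(y) ∧ ¬C(q)))
Extract every quantifier outward, since the variables are now distinct and don't occur free across branches:
  ∃z ∀v ∃y ∃q (¬C(v) ∧ ¬J(z) ∧ ¬C(y) ∧ ¬C(q))

∃z ∀v ∃y ∃q (¬C(v) ∧ ¬J(z) ∧ ¬C(y) ∧ ¬C(q))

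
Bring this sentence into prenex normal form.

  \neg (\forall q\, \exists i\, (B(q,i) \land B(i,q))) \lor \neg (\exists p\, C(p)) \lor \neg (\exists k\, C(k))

Push ¬ through the quantifiers and connectives to reach negation normal form:
  (\exists q\, \forall i\, (\neg B(q,i) \lor \neg B(i,q))) \lor (\forall p\, \neg C(p)) \lor (\forall k\, \neg C(k))
Extract every quantifier outward, since the variables are now distinct and don't occur free across branches:
  \exists q\, \forall i\, \forall p\, \forall k\, (\neg B(q,i) \lor \neg B(i,q) \lor \neg C(p) \lor \neg C(k))

\exists q\, \forall i\, \forall p\, \forall k\, (\neg B(q,i) \lor \neg B(i,q) \lor \neg C(p) \lor \neg C(k))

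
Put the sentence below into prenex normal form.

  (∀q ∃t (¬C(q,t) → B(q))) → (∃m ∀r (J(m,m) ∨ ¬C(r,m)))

∃q ∀t ∃m ∀r (¬C(q,t) ∧ ¬B(q) ∨ J(m,m) ∨ ¬C(r,m))

Rewrite implications/biconditionals: A → B as ¬A ∨ B.
  ¬(∀q ∃t (¬¬C(q,t) ∨ B(q))) ∨ (∃m ∀r (J(m,m) ∨ ¬C(r,m)))
Move each ¬ inward, flipping quantifiers it crosses:
  (∃q ∀t (¬C(q,t) ∧ ¬B(q))) ∨ (∃m ∀r (J(m,m) ∨ ¬C(r,m)))
Finally move all quantifiers to the prefix:
  ∃q ∀t ∃m ∀r (¬C(q,t) ∧ ¬B(q) ∨ J(m,m) ∨ ¬C(r,m))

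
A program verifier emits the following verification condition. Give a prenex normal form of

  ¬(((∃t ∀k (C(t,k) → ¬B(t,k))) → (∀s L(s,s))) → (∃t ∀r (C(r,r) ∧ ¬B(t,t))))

∀t ∃k ∀s ∀z1 ∃r ((C(t,k) ∧ B(t,k) ∨ L(s,s)) ∧ (¬C(r,r) ∨ B(z1,z1)))

Rewrite implications/biconditionals: A → B as ¬A ∨ B.
  ¬(¬(¬(∃t ∀k (¬C(t,k) ∨ ¬B(t,k))) ∨ (∀s L(s,s))) ∨ (∃t ∀r (C(r,r) ∧ ¬B(t,t))))
Move each ¬ inward, flipping quantifiers it crosses:
  ((∀t ∃k (C(t,k) ∧ B(t,k))) ∨ (∀s L(s,s))) ∧ (∀t ∃r (¬C(r,r) ∨ B(t,t)))
Rename bound variables to avoid capture: t↦z1.
  ((∀t ∃k (C(t,k) ∧ B(t,k))) ∨ (∀s L(s,s))) ∧ (∀z1 ∃r (¬C(r,r) ∨ B(z1,z1)))
Pull the quantifiers to the front (each side's bound variable is not free in the other side):
  ∀t ∃k ∀s ∀z1 ∃r ((C(t,k) ∧ B(t,k) ∨ L(s,s)) ∧ (¬C(r,r) ∨ B(z1,z1)))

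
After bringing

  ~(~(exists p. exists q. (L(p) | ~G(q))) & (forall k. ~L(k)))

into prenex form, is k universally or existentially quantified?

Drive negations inward (¬∀x A ≡ ∃x ¬A, ¬∃x A ≡ ∀x ¬A, De Morgan for ∧/∨):
  (exists p. exists q. (L(p) | ~G(q))) | (exists k. L(k))
All bound variables are already distinct, so no renaming is needed.
Extract every quantifier outward, since the variables are now distinct and don't occur free across branches:
  exists p. exists q. exists k. (L(p) | ~G(q) | L(k))
The quantifier forall k sits under an odd number of negations, so it flips to exists k.

existential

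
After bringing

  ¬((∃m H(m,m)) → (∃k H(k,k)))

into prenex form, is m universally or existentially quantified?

existential

Rewrite implications/biconditionals: A → B as ¬A ∨ B.
  ¬(¬(∃m H(m,m)) ∨ (∃k H(k,k)))
Drive negations inward (¬∀x A ≡ ∃x ¬A, ¬∃x A ≡ ∀x ¬A, De Morgan for ∧/∨):
  (∃m H(m,m)) ∧ (∀k ¬H(k,k))
All bound variables are already distinct, so no renaming is needed.
Finally move all quantifiers to the prefix:
  ∃m ∀k (H(m,m) ∧ ¬H(k,k))
The quantifier ∃m sits under an even number of negations (counting the antecedent side of each →), so it remains existential.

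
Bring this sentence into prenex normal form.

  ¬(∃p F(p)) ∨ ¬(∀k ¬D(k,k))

∀p ∃k (¬F(p) ∨ D(k,k))

Push ¬ through the quantifiers and connectives to reach negation normal form:
  (∀p ¬F(p)) ∨ (∃k D(k,k))
Finally move all quantifiers to the prefix:
  ∀p ∃k (¬F(p) ∨ D(k,k))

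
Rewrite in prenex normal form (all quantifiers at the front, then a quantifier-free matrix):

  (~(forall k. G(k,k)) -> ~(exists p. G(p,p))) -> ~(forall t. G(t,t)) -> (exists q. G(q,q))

exists k. exists p. forall t. exists q. (~G(k,k) & G(p,p) | G(t,t) | G(q,q))

Rewrite implications/biconditionals: A → B as ¬A ∨ B.
  ~(~~(forall k. G(k,k)) | ~(exists p. G(p,p))) | ~~(forall t. G(t,t)) | (exists q. G(q,q))
Move each ¬ inward, flipping quantifiers it crosses:
  (exists k. ~G(k,k)) & (exists p. G(p,p)) | (forall t. G(t,t)) | (exists q. G(q,q))
Finally move all quantifiers to the prefix:
  exists k. exists p. forall t. exists q. (~G(k,k) & G(p,p) | G(t,t) | G(q,q))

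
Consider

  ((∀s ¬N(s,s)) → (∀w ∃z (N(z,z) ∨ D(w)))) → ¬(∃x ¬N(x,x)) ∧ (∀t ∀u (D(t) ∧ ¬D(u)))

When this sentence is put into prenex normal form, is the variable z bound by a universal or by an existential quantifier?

universal

Eliminate → and ↔ using ¬ and ∨.
  ¬(¬(∀s ¬N(s,s)) ∨ (∀w ∃z (N(z,z) ∨ D(w)))) ∨ ¬(∃x ¬N(x,x)) ∧ (∀t ∀u (D(t) ∧ ¬D(u)))
Push ¬ through the quantifiers and connectives to reach negation normal form:
  (∀s ¬N(s,s)) ∧ (∃w ∀z (¬N(z,z) ∧ ¬D(w))) ∨ (∀x N(x,x)) ∧ (∀t ∀u (D(t) ∧ ¬D(u)))
All bound variables are already distinct, so no renaming is needed.
Finally move all quantifiers to the prefix:
  ∀s ∃w ∀z ∀x ∀t ∀u (¬N(s,s) ∧ ¬N(z,z) ∧ ¬D(w) ∨ N(x,x) ∧ D(t) ∧ ¬D(u))
The quantifier ∃z sits under an odd number of negations (counting the antecedent side of each →), so it flips to ∀z.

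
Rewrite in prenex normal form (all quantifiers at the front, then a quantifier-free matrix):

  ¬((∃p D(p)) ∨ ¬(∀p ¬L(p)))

Move each ¬ inward, flipping quantifiers it crosses:
  (∀p ¬D(p)) ∧ (∀p ¬L(p))
Give each quantifier a distinct variable: p↦t.
  (∀p ¬D(p)) ∧ (∀t ¬L(t))
Pull the quantifiers to the front (each side's bound variable is not free in the other side):
  ∀p ∀t (¬D(p) ∧ ¬L(t))

∀p ∀t (¬D(p) ∧ ¬L(t))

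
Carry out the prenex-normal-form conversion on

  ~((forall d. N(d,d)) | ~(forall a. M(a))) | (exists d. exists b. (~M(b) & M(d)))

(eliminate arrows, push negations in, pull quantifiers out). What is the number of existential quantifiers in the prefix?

3

Drive negations inward (¬∀x A ≡ ∃x ¬A, ¬∃x A ≡ ∀x ¬A, De Morgan for ∧/∨):
  (exists d. ~N(d,d)) & (forall a. M(a)) | (exists d. exists b. (~M(b) & M(d)))
Give each quantifier a distinct variable: d↦c.
  (exists d. ~N(d,d)) & (forall a. M(a)) | (exists c. exists b. (~M(b) & M(c)))
Extract every quantifier outward, since the variables are now distinct and don't occur free across branches:
  exists d. forall a. exists c. exists b. (~N(d,d) & M(a) | ~M(b) & M(c))
The prefix is exists d forall a exists c exists b: 1 universal, 3 existential.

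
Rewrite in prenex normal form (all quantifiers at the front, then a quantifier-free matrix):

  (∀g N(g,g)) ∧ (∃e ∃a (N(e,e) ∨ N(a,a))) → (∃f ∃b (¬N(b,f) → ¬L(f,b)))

Eliminate → and ↔ using ¬ and ∨.
  ¬((∀g N(g,g)) ∧ (∃e ∃a (N(e,e) ∨ N(a,a)))) ∨ (∃f ∃b (¬¬N(b,f) ∨ ¬L(f,b)))
Move each ¬ inward, flipping quantifiers it crosses:
  (∃g ¬N(g,g)) ∨ (∀e ∀a (¬N(e,e) ∧ ¬N(a,a))) ∨ (∃f ∃b (N(b,f) ∨ ¬L(f,b)))
Extract every quantifier outward, since the variables are now distinct and don't occur free across branches:
  ∃g ∀e ∀a ∃f ∃b (¬N(g,g) ∨ ¬N(e,e) ∧ ¬N(a,a) ∨ N(b,f) ∨ ¬L(f,b))

∃g ∀e ∀a ∃f ∃b (¬N(g,g) ∨ ¬N(e,e) ∧ ¬N(a,a) ∨ N(b,f) ∨ ¬L(f,b))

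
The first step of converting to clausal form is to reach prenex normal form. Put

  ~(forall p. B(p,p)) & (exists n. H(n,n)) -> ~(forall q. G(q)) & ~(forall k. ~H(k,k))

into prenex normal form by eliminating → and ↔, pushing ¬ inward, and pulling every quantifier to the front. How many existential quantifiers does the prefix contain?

First replace A → B with ¬A ∨ B.
  ~(~(forall p. B(p,p)) & (exists n. H(n,n))) | ~(forall q. G(q)) & ~(forall k. ~H(k,k))
Drive negations inward (¬∀x A ≡ ∃x ¬A, ¬∃x A ≡ ∀x ¬A, De Morgan for ∧/∨):
  (forall p. B(p,p)) | (forall n. ~H(n,n)) | (exists q. ~G(q)) & (exists k. H(k,k))
Pull the quantifiers to the front (each side's bound variable is not free in the other side):
  forall p. forall n. exists q. exists k. (B(p,p) | ~H(n,n) | ~G(q) & H(k,k))
The prefix is forall p forall n exists q exists k: 2 universal, 2 existential.

2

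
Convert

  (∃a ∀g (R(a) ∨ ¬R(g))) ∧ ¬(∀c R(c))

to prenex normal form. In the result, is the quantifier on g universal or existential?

universal

Push ¬ through the quantifiers and connectives to reach negation normal form:
  (∃a ∀g (R(a) ∨ ¬R(g))) ∧ (∃c ¬R(c))
All bound variables are already distinct, so no renaming is needed.
Finally move all quantifiers to the prefix:
  ∃a ∀g ∃c ((R(a) ∨ ¬R(g)) ∧ ¬R(c))
The quantifier ∀g sits under an even number of negations, so it remains universal.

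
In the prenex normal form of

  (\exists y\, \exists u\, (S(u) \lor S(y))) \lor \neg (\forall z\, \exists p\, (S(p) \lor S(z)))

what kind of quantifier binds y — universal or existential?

Push ¬ through the quantifiers and connectives to reach negation normal form:
  (\exists y\, \exists u\, (S(u) \lor S(y))) \lor (\exists z\, \forall p\, (\neg S(p) \land \neg S(z)))
All bound variables are already distinct, so no renaming is needed.
Pull the quantifiers to the front (each side's bound variable is not free in the other side):
  \exists y\, \exists u\, \exists z\, \forall p\, (S(u) \lor S(y) \lor \neg S(p) \land \neg S(z))
The quantifier \exists y sits under an even number of negations, so it remains existential.

existential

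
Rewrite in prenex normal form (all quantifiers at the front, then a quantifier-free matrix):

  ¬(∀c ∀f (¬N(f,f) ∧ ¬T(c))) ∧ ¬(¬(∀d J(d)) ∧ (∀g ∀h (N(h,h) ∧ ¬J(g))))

Push ¬ through the quantifiers and connectives to reach negation normal form:
  (∃c ∃f (N(f,f) ∨ T(c))) ∧ ((∀d J(d)) ∨ (∃g ∃h (¬N(h,h) ∨ J(g))))
All bound variables are already distinct, so no renaming is needed.
Extract every quantifier outward, since the variables are now distinct and don't occur free across branches:
  ∃c ∃f ∀d ∃g ∃h ((N(f,f) ∨ T(c)) ∧ (J(d) ∨ ¬N(h,h) ∨ J(g)))

∃c ∃f ∀d ∃g ∃h ((N(f,f) ∨ T(c)) ∧ (J(d) ∨ ¬N(h,h) ∨ J(g)))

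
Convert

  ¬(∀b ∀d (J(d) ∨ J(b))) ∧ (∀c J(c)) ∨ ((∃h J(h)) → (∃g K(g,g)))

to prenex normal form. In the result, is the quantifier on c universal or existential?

universal

Rewrite implications/biconditionals: A → B as ¬A ∨ B.
  ¬(∀b ∀d (J(d) ∨ J(b))) ∧ (∀c J(c)) ∨ ¬(∃h J(h)) ∨ (∃g K(g,g))
Drive negations inward (¬∀x A ≡ ∃x ¬A, ¬∃x A ≡ ∀x ¬A, De Morgan for ∧/∨):
  (∃b ∃d (¬J(d) ∧ ¬J(b))) ∧ (∀c J(c)) ∨ (∀h ¬J(h)) ∨ (∃g K(g,g))
Pull the quantifiers to the front (each side's bound variable is not free in the other side):
  ∃b ∃d ∀c ∀h ∃g (¬J(d) ∧ ¬J(b) ∧ J(c) ∨ ¬J(h) ∨ K(g,g))
The quantifier ∀c sits under an even number of negations (counting the antecedent side of each →), so it remains universal.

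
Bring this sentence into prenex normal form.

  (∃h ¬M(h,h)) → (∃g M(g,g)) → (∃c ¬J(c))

∀h ∀g ∃c (M(h,h) ∨ ¬M(g,g) ∨ ¬J(c))

First replace A → B with ¬A ∨ B.
  ¬(∃h ¬M(h,h)) ∨ ¬(∃g M(g,g)) ∨ (∃c ¬J(c))
Drive negations inward (¬∀x A ≡ ∃x ¬A, ¬∃x A ≡ ∀x ¬A, De Morgan for ∧/∨):
  (∀h M(h,h)) ∨ (∀g ¬M(g,g)) ∨ (∃c ¬J(c))
Extract every quantifier outward, since the variables are now distinct and don't occur free across branches:
  ∀h ∀g ∃c (M(h,h) ∨ ¬M(g,g) ∨ ¬J(c))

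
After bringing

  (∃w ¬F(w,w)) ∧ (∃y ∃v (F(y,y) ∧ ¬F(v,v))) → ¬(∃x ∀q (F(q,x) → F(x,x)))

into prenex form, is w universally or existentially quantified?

universal

Eliminate → and ↔ using ¬ and ∨.
  ¬((∃w ¬F(w,w)) ∧ (∃y ∃v (F(y,y) ∧ ¬F(v,v)))) ∨ ¬(∃x ∀q (¬F(q,x) ∨ F(x,x)))
Push ¬ through the quantifiers and connectives to reach negation normal form:
  (∀w F(w,w)) ∨ (∀y ∀v (¬F(y,y) ∨ F(v,v))) ∨ (∀x ∃q (F(q,x) ∧ ¬F(x,x)))
All bound variables are already distinct, so no renaming is needed.
Extract every quantifier outward, since the variables are now distinct and don't occur free across branches:
  ∀w ∀y ∀v ∀x ∃q (F(w,w) ∨ ¬F(y,y) ∨ F(v,v) ∨ F(q,x) ∧ ¬F(x,x))
The quantifier ∃w sits under an odd number of negations (counting the antecedent side of each →), so it flips to ∀w.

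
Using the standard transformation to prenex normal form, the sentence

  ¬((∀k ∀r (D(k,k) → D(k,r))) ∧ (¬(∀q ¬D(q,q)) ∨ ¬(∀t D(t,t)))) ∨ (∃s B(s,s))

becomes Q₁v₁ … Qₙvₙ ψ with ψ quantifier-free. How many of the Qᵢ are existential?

Eliminate → and ↔ using ¬ and ∨.
  ¬((∀k ∀r (¬D(k,k) ∨ D(k,r))) ∧ (¬(∀q ¬D(q,q)) ∨ ¬(∀t D(t,t)))) ∨ (∃s B(s,s))
Push ¬ through the quantifiers and connectives to reach negation normal form:
  (∃k ∃r (D(k,k) ∧ ¬D(k,r))) ∨ (∀q ¬D(q,q)) ∧ (∀t D(t,t)) ∨ (∃s B(s,s))
All bound variables are already distinct, so no renaming is needed.
Extract every quantifier outward, since the variables are now distinct and don't occur free across branches:
  ∃k ∃r ∀q ∀t ∃s (D(k,k) ∧ ¬D(k,r) ∨ ¬D(q,q) ∧ D(t,t) ∨ B(s,s))
The prefix is ∃k ∃r ∀q ∀t ∃s: 2 universal, 3 existential.

3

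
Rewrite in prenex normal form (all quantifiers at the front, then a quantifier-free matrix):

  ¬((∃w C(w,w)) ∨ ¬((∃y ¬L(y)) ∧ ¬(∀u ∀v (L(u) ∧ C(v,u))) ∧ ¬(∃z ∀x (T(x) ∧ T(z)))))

Push ¬ through the quantifiers and connectives to reach negation normal form:
  (∀w ¬C(w,w)) ∧ (∃y ¬L(y)) ∧ (∃u ∃v (¬L(u) ∨ ¬C(v,u))) ∧ (∀z ∃x (¬T(x) ∨ ¬T(z)))
All bound variables are already distinct, so no renaming is needed.
Finally move all quantifiers to the prefix:
  ∀w ∃y ∃u ∃v ∀z ∃x (¬C(w,w) ∧ ¬L(y) ∧ (¬L(u) ∨ ¬C(v,u)) ∧ (¬T(x) ∨ ¬T(z)))

∀w ∃y ∃u ∃v ∀z ∃x (¬C(w,w) ∧ ¬L(y) ∧ (¬L(u) ∨ ¬C(v,u)) ∧ (¬T(x) ∨ ¬T(z)))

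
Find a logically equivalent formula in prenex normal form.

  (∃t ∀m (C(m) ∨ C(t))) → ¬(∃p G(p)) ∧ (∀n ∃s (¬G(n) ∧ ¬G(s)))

∀t ∃m ∀p ∀n ∃s (¬C(m) ∧ ¬C(t) ∨ ¬G(p) ∧ ¬G(n) ∧ ¬G(s))

Rewrite implications/biconditionals: A → B as ¬A ∨ B.
  ¬(∃t ∀m (C(m) ∨ C(t))) ∨ ¬(∃p G(p)) ∧ (∀n ∃s (¬G(n) ∧ ¬G(s)))
Drive negations inward (¬∀x A ≡ ∃x ¬A, ¬∃x A ≡ ∀x ¬A, De Morgan for ∧/∨):
  (∀t ∃m (¬C(m) ∧ ¬C(t))) ∨ (∀p ¬G(p)) ∧ (∀n ∃s (¬G(n) ∧ ¬G(s)))
All bound variables are already distinct, so no renaming is needed.
Extract every quantifier outward, since the variables are now distinct and don't occur free across branches:
  ∀t ∃m ∀p ∀n ∃s (¬C(m) ∧ ¬C(t) ∨ ¬G(p) ∧ ¬G(n) ∧ ¬G(s))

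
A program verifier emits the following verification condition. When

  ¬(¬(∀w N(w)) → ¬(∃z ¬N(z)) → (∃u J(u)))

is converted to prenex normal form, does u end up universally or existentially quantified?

Eliminate → and ↔ using ¬ and ∨.
  ¬(¬¬(∀w N(w)) ∨ ¬¬(∃z ¬N(z)) ∨ (∃u J(u)))
Drive negations inward (¬∀x A ≡ ∃x ¬A, ¬∃x A ≡ ∀x ¬A, De Morgan for ∧/∨):
  (∃w ¬N(w)) ∧ (∀z N(z)) ∧ (∀u ¬J(u))
All bound variables are already distinct, so no renaming is needed.
Pull the quantifiers to the front (each side's bound variable is not free in the other side):
  ∃w ∀z ∀u (¬N(w) ∧ N(z) ∧ ¬J(u))
The quantifier ∃u sits under an odd number of negations (counting the antecedent side of each →), so it flips to ∀u.

universal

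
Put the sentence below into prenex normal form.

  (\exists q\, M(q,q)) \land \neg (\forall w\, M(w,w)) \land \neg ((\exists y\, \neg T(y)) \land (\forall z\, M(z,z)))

Drive negations inward (¬∀x A ≡ ∃x ¬A, ¬∃x A ≡ ∀x ¬A, De Morgan for ∧/∨):
  (\exists q\, M(q,q)) \land (\exists w\, \neg M(w,w)) \land ((\forall y\, T(y)) \lor (\exists z\, \neg M(z,z)))
All bound variables are already distinct, so no renaming is needed.
Pull the quantifiers to the front (each side's bound variable is not free in the other side):
  \exists q\, \exists w\, \forall y\, \exists z\, (M(q,q) \land \neg M(w,w) \land (T(y) \lor \neg M(z,z)))

\exists q\, \exists w\, \forall y\, \exists z\, (M(q,q) \land \neg M(w,w) \land (T(y) \lor \neg M(z,z)))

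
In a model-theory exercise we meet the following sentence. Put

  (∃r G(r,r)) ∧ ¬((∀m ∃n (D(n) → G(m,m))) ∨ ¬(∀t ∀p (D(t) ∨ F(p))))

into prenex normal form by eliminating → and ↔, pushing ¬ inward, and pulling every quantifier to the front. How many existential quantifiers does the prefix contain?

Rewrite implications/biconditionals: A → B as ¬A ∨ B.
  (∃r G(r,r)) ∧ ¬((∀m ∃n (¬D(n) ∨ G(m,m))) ∨ ¬(∀t ∀p (D(t) ∨ F(p))))
Move each ¬ inward, flipping quantifiers it crosses:
  (∃r G(r,r)) ∧ (∃m ∀n (D(n) ∧ ¬G(m,m))) ∧ (∀t ∀p (D(t) ∨ F(p)))
All bound variables are already distinct, so no renaming is needed.
Pull the quantifiers to the front (each side's bound variable is not free in the other side):
  ∃r ∃m ∀n ∀t ∀p (G(r,r) ∧ D(n) ∧ ¬G(m,m) ∧ (D(t) ∨ F(p)))
The prefix is ∃r ∃m ∀n ∀t ∀p: 3 universal, 2 existential.

2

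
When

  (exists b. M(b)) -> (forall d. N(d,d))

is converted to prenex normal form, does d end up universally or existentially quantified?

universal

Eliminate → and ↔ using ¬ and ∨.
  ~(exists b. M(b)) | (forall d. N(d,d))
Drive negations inward (¬∀x A ≡ ∃x ¬A, ¬∃x A ≡ ∀x ¬A, De Morgan for ∧/∨):
  (forall b. ~M(b)) | (forall d. N(d,d))
Extract every quantifier outward, since the variables are now distinct and don't occur free across branches:
  forall b. forall d. (~M(b) | N(d,d))
The quantifier forall d sits under an even number of negations (counting the antecedent side of each →), so it remains universal.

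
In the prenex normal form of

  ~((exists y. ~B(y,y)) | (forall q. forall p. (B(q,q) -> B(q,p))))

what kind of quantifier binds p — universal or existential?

Eliminate → and ↔ using ¬ and ∨.
  ~((exists y. ~B(y,y)) | (forall q. forall p. (~B(q,q) | B(q,p))))
Push ¬ through the quantifiers and connectives to reach negation normal form:
  (forall y. B(y,y)) & (exists q. exists p. (B(q,q) & ~B(q,p)))
All bound variables are already distinct, so no renaming is needed.
Extract every quantifier outward, since the variables are now distinct and don't occur free across branches:
  forall y. exists q. exists p. (B(y,y) & B(q,q) & ~B(q,p))
The quantifier forall p sits under an odd number of negations (counting the antecedent side of each →), so it flips to exists p.

existential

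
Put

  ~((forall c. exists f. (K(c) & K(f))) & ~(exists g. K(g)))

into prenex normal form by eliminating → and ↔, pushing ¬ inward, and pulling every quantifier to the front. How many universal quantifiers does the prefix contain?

Drive negations inward (¬∀x A ≡ ∃x ¬A, ¬∃x A ≡ ∀x ¬A, De Morgan for ∧/∨):
  (exists c. forall f. (~K(c) | ~K(f))) | (exists g. K(g))
All bound variables are already distinct, so no renaming is needed.
Pull the quantifiers to the front (each side's bound variable is not free in the other side):
  exists c. forall f. exists g. (~K(c) | ~K(f) | K(g))
The prefix is exists c forall f exists g: 1 universal, 2 existential.

1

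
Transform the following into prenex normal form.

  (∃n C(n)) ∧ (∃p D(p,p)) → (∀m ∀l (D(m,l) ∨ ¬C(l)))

∀n ∀p ∀m ∀l (¬C(n) ∨ ¬D(p,p) ∨ D(m,l) ∨ ¬C(l))

First replace A → B with ¬A ∨ B.
  ¬((∃n C(n)) ∧ (∃p D(p,p))) ∨ (∀m ∀l (D(m,l) ∨ ¬C(l)))
Push ¬ through the quantifiers and connectives to reach negation normal form:
  (∀n ¬C(n)) ∨ (∀p ¬D(p,p)) ∨ (∀m ∀l (D(m,l) ∨ ¬C(l)))
Pull the quantifiers to the front (each side's bound variable is not free in the other side):
  ∀n ∀p ∀m ∀l (¬C(n) ∨ ¬D(p,p) ∨ D(m,l) ∨ ¬C(l))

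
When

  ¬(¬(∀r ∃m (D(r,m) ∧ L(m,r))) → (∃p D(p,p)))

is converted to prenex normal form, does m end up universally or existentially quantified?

Eliminate → and ↔ using ¬ and ∨.
  ¬(¬¬(∀r ∃m (D(r,m) ∧ L(m,r))) ∨ (∃p D(p,p)))
Move each ¬ inward, flipping quantifiers it crosses:
  (∃r ∀m (¬D(r,m) ∨ ¬L(m,r))) ∧ (∀p ¬D(p,p))
All bound variables are already distinct, so no renaming is needed.
Finally move all quantifiers to the prefix:
  ∃r ∀m ∀p ((¬D(r,m) ∨ ¬L(m,r)) ∧ ¬D(p,p))
The quantifier ∃m sits under an odd number of negations (counting the antecedent side of each →), so it flips to ∀m.

universal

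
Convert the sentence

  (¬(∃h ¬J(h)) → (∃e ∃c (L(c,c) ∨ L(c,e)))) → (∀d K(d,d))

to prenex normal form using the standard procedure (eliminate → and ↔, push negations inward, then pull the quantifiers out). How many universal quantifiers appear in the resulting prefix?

First replace A → B with ¬A ∨ B.
  ¬(¬¬(∃h ¬J(h)) ∨ (∃e ∃c (L(c,c) ∨ L(c,e)))) ∨ (∀d K(d,d))
Drive negations inward (¬∀x A ≡ ∃x ¬A, ¬∃x A ≡ ∀x ¬A, De Morgan for ∧/∨):
  (∀h J(h)) ∧ (∀e ∀c (¬L(c,c) ∧ ¬L(c,e))) ∨ (∀d K(d,d))
All bound variables are already distinct, so no renaming is needed.
Finally move all quantifiers to the prefix:
  ∀h ∀e ∀c ∀d (J(h) ∧ ¬L(c,c) ∧ ¬L(c,e) ∨ K(d,d))
The prefix is ∀h ∀e ∀c ∀d: 4 universal, 0 existential.

4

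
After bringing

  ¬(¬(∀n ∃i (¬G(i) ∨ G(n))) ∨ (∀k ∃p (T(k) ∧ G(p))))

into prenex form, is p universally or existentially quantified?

Push ¬ through the quantifiers and connectives to reach negation normal form:
  (∀n ∃i (¬G(i) ∨ G(n))) ∧ (∃k ∀p (¬T(k) ∨ ¬G(p)))
Finally move all quantifiers to the prefix:
  ∀n ∃i ∃k ∀p ((¬G(i) ∨ G(n)) ∧ (¬T(k) ∨ ¬G(p)))
The quantifier ∃p sits under an odd number of negations, so it flips to ∀p.

universal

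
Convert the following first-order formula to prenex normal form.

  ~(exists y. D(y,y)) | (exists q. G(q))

Move each ¬ inward, flipping quantifiers it crosses:
  (forall y. ~D(y,y)) | (exists q. G(q))
All bound variables are already distinct, so no renaming is needed.
Extract every quantifier outward, since the variables are now distinct and don't occur free across branches:
  forall y. exists q. (~D(y,y) | G(q))

forall y. exists q. (~D(y,y) | G(q))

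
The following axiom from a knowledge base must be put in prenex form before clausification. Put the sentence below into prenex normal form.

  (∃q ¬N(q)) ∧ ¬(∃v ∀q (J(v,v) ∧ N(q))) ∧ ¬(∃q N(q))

Drive negations inward (¬∀x A ≡ ∃x ¬A, ¬∃x A ≡ ∀x ¬A, De Morgan for ∧/∨):
  (∃q ¬N(q)) ∧ (∀v ∃q (¬J(v,v) ∨ ¬N(q))) ∧ (∀q ¬N(q))
Standardize variables apart so no two quantifiers bind the same name: q↦y, q↦u1.
  (∃q ¬N(q)) ∧ (∀v ∃y (¬J(v,v) ∨ ¬N(y))) ∧ (∀u1 ¬N(u1))
Extract every quantifier outward, since the variables are now distinct and don't occur free across branches:
  ∃q ∀v ∃y ∀u1 (¬N(q) ∧ (¬J(v,v) ∨ ¬N(y)) ∧ ¬N(u1))

∃q ∀v ∃y ∀u1 (¬N(q) ∧ (¬J(v,v) ∨ ¬N(y)) ∧ ¬N(u1))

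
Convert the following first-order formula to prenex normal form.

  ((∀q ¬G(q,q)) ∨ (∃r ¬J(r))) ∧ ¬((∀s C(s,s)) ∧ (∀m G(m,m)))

Drive negations inward (¬∀x A ≡ ∃x ¬A, ¬∃x A ≡ ∀x ¬A, De Morgan for ∧/∨):
  ((∀q ¬G(q,q)) ∨ (∃r ¬J(r))) ∧ ((∃s ¬C(s,s)) ∨ (∃m ¬G(m,m)))
Extract every quantifier outward, since the variables are now distinct and don't occur free across branches:
  ∀q ∃r ∃s ∃m ((¬G(q,q) ∨ ¬J(r)) ∧ (¬C(s,s) ∨ ¬G(m,m)))

∀q ∃r ∃s ∃m ((¬G(q,q) ∨ ¬J(r)) ∧ (¬C(s,s) ∨ ¬G(m,m)))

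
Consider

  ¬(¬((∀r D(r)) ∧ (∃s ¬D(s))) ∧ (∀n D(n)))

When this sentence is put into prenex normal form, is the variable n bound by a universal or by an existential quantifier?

Move each ¬ inward, flipping quantifiers it crosses:
  (∀r D(r)) ∧ (∃s ¬D(s)) ∨ (∃n ¬D(n))
All bound variables are already distinct, so no renaming is needed.
Finally move all quantifiers to the prefix:
  ∀r ∃s ∃n (D(r) ∧ ¬D(s) ∨ ¬D(n))
The quantifier ∀n sits under an odd number of negations, so it flips to ∃n.

existential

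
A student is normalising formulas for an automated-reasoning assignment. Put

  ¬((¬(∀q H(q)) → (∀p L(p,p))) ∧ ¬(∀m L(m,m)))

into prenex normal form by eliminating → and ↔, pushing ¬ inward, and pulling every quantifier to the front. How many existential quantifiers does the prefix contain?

Rewrite implications/biconditionals: A → B as ¬A ∨ B.
  ¬((¬¬(∀q H(q)) ∨ (∀p L(p,p))) ∧ ¬(∀m L(m,m)))
Move each ¬ inward, flipping quantifiers it crosses:
  (∃q ¬H(q)) ∧ (∃p ¬L(p,p)) ∨ (∀m L(m,m))
All bound variables are already distinct, so no renaming is needed.
Pull the quantifiers to the front (each side's bound variable is not free in the other side):
  ∃q ∃p ∀m (¬H(q) ∧ ¬L(p,p) ∨ L(m,m))
The prefix is ∃q ∃p ∀m: 1 universal, 2 existential.

2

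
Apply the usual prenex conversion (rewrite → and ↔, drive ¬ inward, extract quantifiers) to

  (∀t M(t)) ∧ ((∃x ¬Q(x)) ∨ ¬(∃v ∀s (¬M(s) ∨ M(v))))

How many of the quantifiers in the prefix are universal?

2

Drive negations inward (¬∀x A ≡ ∃x ¬A, ¬∃x A ≡ ∀x ¬A, De Morgan for ∧/∨):
  (∀t M(t)) ∧ ((∃x ¬Q(x)) ∨ (∀v ∃s (M(s) ∧ ¬M(v))))
All bound variables are already distinct, so no renaming is needed.
Extract every quantifier outward, since the variables are now distinct and don't occur free across branches:
  ∀t ∃x ∀v ∃s (M(t) ∧ (¬Q(x) ∨ M(s) ∧ ¬M(v)))
The prefix is ∀t ∃x ∀v ∃s: 2 universal, 2 existential.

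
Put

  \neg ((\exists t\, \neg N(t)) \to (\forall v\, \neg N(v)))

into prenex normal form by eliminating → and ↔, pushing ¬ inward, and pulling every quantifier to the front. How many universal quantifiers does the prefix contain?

First replace A → B with ¬A ∨ B.
  \neg (\neg (\exists t\, \neg N(t)) \lor (\forall v\, \neg N(v)))
Move each ¬ inward, flipping quantifiers it crosses:
  (\exists t\, \neg N(t)) \land (\exists v\, N(v))
All bound variables are already distinct, so no renaming is needed.
Extract every quantifier outward, since the variables are now distinct and don't occur free across branches:
  \exists t\, \exists v\, (\neg N(t) \land N(v))
The prefix is \exists t \exists v: 0 universal, 2 existential.

0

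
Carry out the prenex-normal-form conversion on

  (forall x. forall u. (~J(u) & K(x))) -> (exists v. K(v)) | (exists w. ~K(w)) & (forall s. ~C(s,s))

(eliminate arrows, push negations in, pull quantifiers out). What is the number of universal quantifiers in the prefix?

First replace A → B with ¬A ∨ B.
  ~(forall x. forall u. (~J(u) & K(x))) | (exists v. K(v)) | (exists w. ~K(w)) & (forall s. ~C(s,s))
Drive negations inward (¬∀x A ≡ ∃x ¬A, ¬∃x A ≡ ∀x ¬A, De Morgan for ∧/∨):
  (exists x. exists u. (J(u) | ~K(x))) | (exists v. K(v)) | (exists w. ~K(w)) & (forall s. ~C(s,s))
All bound variables are already distinct, so no renaming is needed.
Pull the quantifiers to the front (each side's bound variable is not free in the other side):
  exists x. exists u. exists v. exists w. forall s. (J(u) | ~K(x) | K(v) | ~K(w) & ~C(s,s))
The prefix is exists x exists u exists v exists w forall s: 1 universal, 4 existential.

1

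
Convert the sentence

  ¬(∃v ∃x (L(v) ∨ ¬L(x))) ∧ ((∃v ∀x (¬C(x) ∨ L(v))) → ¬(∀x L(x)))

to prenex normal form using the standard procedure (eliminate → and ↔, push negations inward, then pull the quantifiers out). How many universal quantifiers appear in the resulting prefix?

3

Rewrite implications/biconditionals: A → B as ¬A ∨ B.
  ¬(∃v ∃x (L(v) ∨ ¬L(x))) ∧ (¬(∃v ∀x (¬C(x) ∨ L(v))) ∨ ¬(∀x L(x)))
Drive negations inward (¬∀x A ≡ ∃x ¬A, ¬∃x A ≡ ∀x ¬A, De Morgan for ∧/∨):
  (∀v ∀x (¬L(v) ∧ L(x))) ∧ ((∀v ∃x (C(x) ∧ ¬L(v))) ∨ (∃x ¬L(x)))
Rename bound variables to avoid capture: v↦y, x↦s, x↦q.
  (∀v ∀x (¬L(v) ∧ L(x))) ∧ ((∀y ∃s (C(s) ∧ ¬L(y))) ∨ (∃q ¬L(q)))
Extract every quantifier outward, since the variables are now distinct and don't occur free across branches:
  ∀v ∀x ∀y ∃s ∃q (¬L(v) ∧ L(x) ∧ (C(s) ∧ ¬L(y) ∨ ¬L(q)))
The prefix is ∀v ∀x ∀y ∃s ∃q: 3 universal, 2 existential.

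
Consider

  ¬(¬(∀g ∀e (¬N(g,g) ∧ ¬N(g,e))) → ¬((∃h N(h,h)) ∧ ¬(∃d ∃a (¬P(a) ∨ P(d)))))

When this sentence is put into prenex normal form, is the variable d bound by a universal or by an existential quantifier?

Eliminate → and ↔ using ¬ and ∨.
  ¬(¬¬(∀g ∀e (¬N(g,g) ∧ ¬N(g,e))) ∨ ¬((∃h N(h,h)) ∧ ¬(∃d ∃a (¬P(a) ∨ P(d)))))
Push ¬ through the quantifiers and connectives to reach negation normal form:
  (∃g ∃e (N(g,g) ∨ N(g,e))) ∧ (∃h N(h,h)) ∧ (∀d ∀a (P(a) ∧ ¬P(d)))
All bound variables are already distinct, so no renaming is needed.
Finally move all quantifiers to the prefix:
  ∃g ∃e ∃h ∀d ∀a ((N(g,g) ∨ N(g,e)) ∧ N(h,h) ∧ P(a) ∧ ¬P(d))
The quantifier ∃d sits under an odd number of negations (counting the antecedent side of each →), so it flips to ∀d.

universal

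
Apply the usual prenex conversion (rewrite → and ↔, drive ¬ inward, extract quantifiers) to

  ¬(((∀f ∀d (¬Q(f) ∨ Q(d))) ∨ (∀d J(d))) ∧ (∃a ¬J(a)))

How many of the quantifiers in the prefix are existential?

Push ¬ through the quantifiers and connectives to reach negation normal form:
  (∃f ∃d (Q(f) ∧ ¬Q(d))) ∧ (∃d ¬J(d)) ∨ (∀a J(a))
Rename bound variables to avoid capture: d↦p.
  (∃f ∃d (Q(f) ∧ ¬Q(d))) ∧ (∃p ¬J(p)) ∨ (∀a J(a))
Finally move all quantifiers to the prefix:
  ∃f ∃d ∃p ∀a (Q(f) ∧ ¬Q(d) ∧ ¬J(p) ∨ J(a))
The prefix is ∃f ∃d ∃p ∀a: 1 universal, 3 existential.

3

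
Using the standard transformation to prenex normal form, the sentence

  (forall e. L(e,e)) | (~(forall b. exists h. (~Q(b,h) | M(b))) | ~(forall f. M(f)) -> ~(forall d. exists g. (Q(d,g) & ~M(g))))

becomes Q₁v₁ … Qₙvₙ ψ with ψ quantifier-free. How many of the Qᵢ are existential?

2

Rewrite implications/biconditionals: A → B as ¬A ∨ B.
  (forall e. L(e,e)) | ~(~(forall b. exists h. (~Q(b,h) | M(b))) | ~(forall f. M(f))) | ~(forall d. exists g. (Q(d,g) & ~M(g)))
Move each ¬ inward, flipping quantifiers it crosses:
  (forall e. L(e,e)) | (forall b. exists h. (~Q(b,h) | M(b))) & (forall f. M(f)) | (exists d. forall g. (~Q(d,g) | M(g)))
All bound variables are already distinct, so no renaming is needed.
Finally move all quantifiers to the prefix:
  forall e. forall b. exists h. forall f. exists d. forall g. (L(e,e) | (~Q(b,h) | M(b)) & M(f) | ~Q(d,g) | M(g))
The prefix is forall e forall b exists h forall f exists d forall g: 4 universal, 2 existential.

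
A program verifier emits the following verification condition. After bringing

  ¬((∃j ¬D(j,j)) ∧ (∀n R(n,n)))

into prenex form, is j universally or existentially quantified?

Move each ¬ inward, flipping quantifiers it crosses:
  (∀j D(j,j)) ∨ (∃n ¬R(n,n))
All bound variables are already distinct, so no renaming is needed.
Pull the quantifiers to the front (each side's bound variable is not free in the other side):
  ∀j ∃n (D(j,j) ∨ ¬R(n,n))
The quantifier ∃j sits under an odd number of negations, so it flips to ∀j.

universal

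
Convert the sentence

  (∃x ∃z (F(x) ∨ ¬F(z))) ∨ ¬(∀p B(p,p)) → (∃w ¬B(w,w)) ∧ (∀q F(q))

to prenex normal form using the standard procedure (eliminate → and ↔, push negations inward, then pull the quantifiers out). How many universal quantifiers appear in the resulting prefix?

4

Eliminate → and ↔ using ¬ and ∨.
  ¬((∃x ∃z (F(x) ∨ ¬F(z))) ∨ ¬(∀p B(p,p))) ∨ (∃w ¬B(w,w)) ∧ (∀q F(q))
Push ¬ through the quantifiers and connectives to reach negation normal form:
  (∀x ∀z (¬F(x) ∧ F(z))) ∧ (∀p B(p,p)) ∨ (∃w ¬B(w,w)) ∧ (∀q F(q))
All bound variables are already distinct, so no renaming is needed.
Pull the quantifiers to the front (each side's bound variable is not free in the other side):
  ∀x ∀z ∀p ∃w ∀q (¬F(x) ∧ F(z) ∧ B(p,p) ∨ ¬B(w,w) ∧ F(q))
The prefix is ∀x ∀z ∀p ∃w ∀q: 4 universal, 1 existential.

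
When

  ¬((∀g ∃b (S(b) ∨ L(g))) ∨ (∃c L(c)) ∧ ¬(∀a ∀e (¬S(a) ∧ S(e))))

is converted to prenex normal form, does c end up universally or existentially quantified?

Push ¬ through the quantifiers and connectives to reach negation normal form:
  (∃g ∀b (¬S(b) ∧ ¬L(g))) ∧ ((∀c ¬L(c)) ∨ (∀a ∀e (¬S(a) ∧ S(e))))
All bound variables are already distinct, so no renaming is needed.
Finally move all quantifiers to the prefix:
  ∃g ∀b ∀c ∀a ∀e (¬S(b) ∧ ¬L(g) ∧ (¬L(c) ∨ ¬S(a) ∧ S(e)))
The quantifier ∃c sits under an odd number of negations, so it flips to ∀c.

universal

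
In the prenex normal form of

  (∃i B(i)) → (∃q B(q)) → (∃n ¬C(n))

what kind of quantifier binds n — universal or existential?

existential

First replace A → B with ¬A ∨ B.
  ¬(∃i B(i)) ∨ ¬(∃q B(q)) ∨ (∃n ¬C(n))
Move each ¬ inward, flipping quantifiers it crosses:
  (∀i ¬B(i)) ∨ (∀q ¬B(q)) ∨ (∃n ¬C(n))
Extract every quantifier outward, since the variables are now distinct and don't occur free across branches:
  ∀i ∀q ∃n (¬B(i) ∨ ¬B(q) ∨ ¬C(n))
The quantifier ∃n sits under an even number of negations (counting the antecedent side of each →), so it remains existential.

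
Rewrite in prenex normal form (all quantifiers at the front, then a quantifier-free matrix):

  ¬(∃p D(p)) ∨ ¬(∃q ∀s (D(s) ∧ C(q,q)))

Push ¬ through the quantifiers and connectives to reach negation normal form:
  (∀p ¬D(p)) ∨ (∀q ∃s (¬D(s) ∨ ¬C(q,q)))
All bound variables are already distinct, so no renaming is needed.
Pull the quantifiers to the front (each side's bound variable is not free in the other side):
  ∀p ∀q ∃s (¬D(p) ∨ ¬D(s) ∨ ¬C(q,q))

∀p ∀q ∃s (¬D(p) ∨ ¬D(s) ∨ ¬C(q,q))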